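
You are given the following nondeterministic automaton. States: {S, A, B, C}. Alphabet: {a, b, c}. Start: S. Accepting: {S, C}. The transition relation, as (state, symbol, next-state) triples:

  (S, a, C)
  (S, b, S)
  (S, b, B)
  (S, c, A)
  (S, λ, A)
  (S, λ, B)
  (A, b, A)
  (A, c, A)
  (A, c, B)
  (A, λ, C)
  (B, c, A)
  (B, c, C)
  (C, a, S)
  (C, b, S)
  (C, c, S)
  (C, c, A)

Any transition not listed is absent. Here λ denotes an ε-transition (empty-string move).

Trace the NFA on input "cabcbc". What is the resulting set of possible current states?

{S, A, B, C}

Start: ε-closure({S}) = {S, A, B, C}.
Read 'c': {S, A, B, C} → {S, A, B, C}.
Read 'a': {S, A, B, C} → {S, A, B, C}.
Read 'b': {S, A, B, C} → {S, A, B, C}.
Read 'c': {S, A, B, C} → {S, A, B, C}.
Read 'b': {S, A, B, C} → {S, A, B, C}.
Read 'c': {S, A, B, C} → {S, A, B, C}.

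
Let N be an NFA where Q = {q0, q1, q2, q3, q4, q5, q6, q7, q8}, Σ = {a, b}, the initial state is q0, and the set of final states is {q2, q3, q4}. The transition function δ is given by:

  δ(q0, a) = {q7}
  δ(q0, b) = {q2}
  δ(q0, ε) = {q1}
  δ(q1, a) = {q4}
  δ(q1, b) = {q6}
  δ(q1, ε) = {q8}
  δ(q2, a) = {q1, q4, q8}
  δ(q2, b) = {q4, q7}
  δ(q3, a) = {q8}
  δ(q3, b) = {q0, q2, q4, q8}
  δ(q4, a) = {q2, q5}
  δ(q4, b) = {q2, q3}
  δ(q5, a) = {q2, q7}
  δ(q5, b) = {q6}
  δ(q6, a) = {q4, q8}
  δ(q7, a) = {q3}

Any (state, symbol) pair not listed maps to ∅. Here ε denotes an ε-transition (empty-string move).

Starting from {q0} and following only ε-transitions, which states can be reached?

{q0, q1, q8}

Begin with {q0}.
ε-move q0 → q1; add q1.
ε-move q1 → q8; add q8.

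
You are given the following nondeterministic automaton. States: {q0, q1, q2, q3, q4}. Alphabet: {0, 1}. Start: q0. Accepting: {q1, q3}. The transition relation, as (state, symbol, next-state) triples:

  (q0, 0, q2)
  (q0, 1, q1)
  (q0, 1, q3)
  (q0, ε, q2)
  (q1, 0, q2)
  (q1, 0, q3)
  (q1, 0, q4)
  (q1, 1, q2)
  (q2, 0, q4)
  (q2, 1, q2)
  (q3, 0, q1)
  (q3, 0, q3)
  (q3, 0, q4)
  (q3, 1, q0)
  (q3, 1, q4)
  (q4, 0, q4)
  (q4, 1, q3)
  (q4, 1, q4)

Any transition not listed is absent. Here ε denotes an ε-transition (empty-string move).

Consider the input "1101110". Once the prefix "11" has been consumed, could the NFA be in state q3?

No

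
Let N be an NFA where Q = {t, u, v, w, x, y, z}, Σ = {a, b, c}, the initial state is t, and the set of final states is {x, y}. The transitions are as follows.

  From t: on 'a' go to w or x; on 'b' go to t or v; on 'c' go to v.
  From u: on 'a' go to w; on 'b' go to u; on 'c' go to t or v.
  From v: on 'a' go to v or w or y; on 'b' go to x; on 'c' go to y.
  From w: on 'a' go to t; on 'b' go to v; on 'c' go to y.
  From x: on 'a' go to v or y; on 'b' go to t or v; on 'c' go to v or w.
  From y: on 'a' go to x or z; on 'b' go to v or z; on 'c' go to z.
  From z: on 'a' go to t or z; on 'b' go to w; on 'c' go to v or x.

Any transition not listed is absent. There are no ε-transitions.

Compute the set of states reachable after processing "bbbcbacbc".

{v, w, x, y}

Start in {t}.
Read 'b': t→{t, v}; now {t, v}.
Read 'b': t→{t, v}, v→{x}; now {t, v, x}.
Read 'b': t→{t, v}, v→{x}, x→{t, v}; now {t, v, x}.
Read 'c': t→{v}, v→{y}, x→{v, w}; now {v, w, y}.
Read 'b': v→{x}, w→{v}, y→{v, z}; now {v, x, z}.
Read 'a': v→{v, w, y}, x→{v, y}, z→{t, z}; now {t, v, w, y, z}.
Read 'c': t→{v}, v→{y}, w→{y}, y→{z}, z→{v, x}; now {v, x, y, z}.
Read 'b': v→{x}, x→{t, v}, y→{v, z}, z→{w}; now {t, v, w, x, z}.
Read 'c': t→{v}, v→{y}, w→{y}, x→{v, w}, z→{v, x}; now {v, w, x, y}.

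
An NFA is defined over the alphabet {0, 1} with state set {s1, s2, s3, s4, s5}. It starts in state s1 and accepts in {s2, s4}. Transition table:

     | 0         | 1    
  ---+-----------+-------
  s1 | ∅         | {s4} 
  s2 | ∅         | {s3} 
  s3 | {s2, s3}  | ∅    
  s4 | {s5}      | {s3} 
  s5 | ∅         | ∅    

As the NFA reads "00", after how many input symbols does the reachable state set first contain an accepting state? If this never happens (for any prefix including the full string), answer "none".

none

Start in {s1}.
Read '0': {s1} → ∅.
The set is empty and remains empty for the remaining 1 symbol.
No reachable set along the way intersects F.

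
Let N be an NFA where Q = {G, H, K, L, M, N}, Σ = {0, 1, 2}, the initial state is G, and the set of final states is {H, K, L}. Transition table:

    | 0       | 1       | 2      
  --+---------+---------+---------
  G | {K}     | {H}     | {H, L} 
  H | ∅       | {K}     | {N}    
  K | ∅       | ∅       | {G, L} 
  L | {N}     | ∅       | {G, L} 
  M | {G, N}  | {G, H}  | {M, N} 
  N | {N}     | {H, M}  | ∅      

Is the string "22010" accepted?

No

Start in {G}.
Read '2': G→{H, L}; now {H, L}.
Read '2': H→{N}, L→{G, L}; now {G, L, N}.
Read '0': G→{K}, L→{N}, N→{N}; now {K, N}.
Read '1': K→∅, N→{H, M}; now {H, M}.
Read '0': H→∅, M→{G, N}; now {G, N}.
The final set {G, N} contains no accepting state.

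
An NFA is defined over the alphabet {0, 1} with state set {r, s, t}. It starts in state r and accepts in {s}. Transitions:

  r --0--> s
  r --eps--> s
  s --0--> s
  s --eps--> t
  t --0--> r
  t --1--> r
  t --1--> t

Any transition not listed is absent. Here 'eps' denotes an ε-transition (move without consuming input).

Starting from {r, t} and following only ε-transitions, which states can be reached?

{r, s, t}

Begin with {r, t}.
ε-move r → s; add s.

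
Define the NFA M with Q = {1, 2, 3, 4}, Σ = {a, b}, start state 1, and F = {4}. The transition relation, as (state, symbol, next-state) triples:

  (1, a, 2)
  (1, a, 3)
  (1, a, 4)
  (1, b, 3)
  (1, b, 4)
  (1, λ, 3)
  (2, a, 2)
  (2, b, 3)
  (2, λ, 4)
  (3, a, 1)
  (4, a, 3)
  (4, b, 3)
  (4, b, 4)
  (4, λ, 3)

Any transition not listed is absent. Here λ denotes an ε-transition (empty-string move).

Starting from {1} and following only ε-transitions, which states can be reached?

{1, 3}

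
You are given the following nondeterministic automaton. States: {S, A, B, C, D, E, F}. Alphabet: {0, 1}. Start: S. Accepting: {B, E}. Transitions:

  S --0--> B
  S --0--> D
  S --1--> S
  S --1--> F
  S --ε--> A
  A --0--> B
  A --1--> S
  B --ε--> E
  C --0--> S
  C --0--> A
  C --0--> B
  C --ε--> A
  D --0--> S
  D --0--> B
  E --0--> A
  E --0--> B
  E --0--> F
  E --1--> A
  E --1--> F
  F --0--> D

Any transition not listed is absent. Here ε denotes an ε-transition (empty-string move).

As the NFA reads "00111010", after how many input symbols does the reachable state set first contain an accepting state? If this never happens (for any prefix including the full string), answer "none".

1

Start: ε-closure({S}) = {S, A}.
Read '0': S→{B, D}, A→{B}; union {B, D}; ε-closure = {B, D, E}.
None of the earlier sets intersect F, but {B, D, E} does.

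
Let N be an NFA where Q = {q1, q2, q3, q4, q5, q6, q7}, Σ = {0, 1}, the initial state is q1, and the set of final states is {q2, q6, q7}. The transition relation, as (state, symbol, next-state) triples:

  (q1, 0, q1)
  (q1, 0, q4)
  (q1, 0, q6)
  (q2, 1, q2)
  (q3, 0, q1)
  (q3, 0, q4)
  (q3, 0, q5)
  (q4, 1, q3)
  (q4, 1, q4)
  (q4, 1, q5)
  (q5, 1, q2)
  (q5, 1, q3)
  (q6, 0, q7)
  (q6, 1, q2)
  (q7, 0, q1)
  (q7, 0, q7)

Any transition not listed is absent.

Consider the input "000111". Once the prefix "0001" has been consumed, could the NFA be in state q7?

Start in {q1}.
Read '0': q1→{q1, q4, q6}; now {q1, q4, q6}.
Read '0': q1→{q1, q4, q6}, q4→∅, q6→{q7}; now {q1, q4, q6, q7}.
Read '0': q1→{q1, q4, q6}, q4→∅, q6→{q7}, q7→{q1, q7}; now {q1, q4, q6, q7}.
Read '1': q1→∅, q4→{q3, q4, q5}, q6→{q2}, q7→∅; now {q2, q3, q4, q5}.
State q7 is not in {q2, q3, q4, q5}.

No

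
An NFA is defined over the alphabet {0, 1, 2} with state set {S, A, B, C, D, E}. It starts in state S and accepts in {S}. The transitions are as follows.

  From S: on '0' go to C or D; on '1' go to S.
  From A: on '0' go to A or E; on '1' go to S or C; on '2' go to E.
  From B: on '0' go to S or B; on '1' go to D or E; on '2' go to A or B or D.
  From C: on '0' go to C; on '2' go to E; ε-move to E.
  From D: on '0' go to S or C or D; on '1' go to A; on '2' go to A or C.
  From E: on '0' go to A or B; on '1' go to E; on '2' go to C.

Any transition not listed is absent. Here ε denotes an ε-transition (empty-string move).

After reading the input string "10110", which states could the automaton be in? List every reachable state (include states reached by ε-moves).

Start in {S}.
Read '1': S→{S}; now {S}.
Read '0': S→{C, D}; union {C, D}; ε-closure = {C, D, E}.
Read '1': C→∅, D→{A}, E→{E}; now {A, E}.
Read '1': A→{S, C}, E→{E}; now {S, C, E}.
Read '0': S→{C, D}, C→{C}, E→{A, B}; union {A, B, C, D}; ε-closure = {A, B, C, D, E}.

{A, B, C, D, E}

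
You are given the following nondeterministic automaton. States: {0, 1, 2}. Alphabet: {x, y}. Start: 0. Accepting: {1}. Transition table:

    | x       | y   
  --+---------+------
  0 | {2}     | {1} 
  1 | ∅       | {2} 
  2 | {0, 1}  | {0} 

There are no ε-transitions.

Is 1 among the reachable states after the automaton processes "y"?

Start in {0}.
Read 'y': 0→{1}; now {1}.
State 1 is in {1}.

Yes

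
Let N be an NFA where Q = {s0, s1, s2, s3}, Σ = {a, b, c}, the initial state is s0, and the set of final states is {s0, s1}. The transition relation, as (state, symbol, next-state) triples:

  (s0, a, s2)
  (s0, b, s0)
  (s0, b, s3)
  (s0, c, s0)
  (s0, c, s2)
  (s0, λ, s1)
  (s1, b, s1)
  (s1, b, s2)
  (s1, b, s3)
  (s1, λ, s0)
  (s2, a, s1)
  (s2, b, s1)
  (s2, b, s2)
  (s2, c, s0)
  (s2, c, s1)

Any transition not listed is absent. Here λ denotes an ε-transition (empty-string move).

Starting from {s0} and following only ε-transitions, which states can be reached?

{s0, s1}

Begin with {s0}.
ε-move s0 → s1; add s1.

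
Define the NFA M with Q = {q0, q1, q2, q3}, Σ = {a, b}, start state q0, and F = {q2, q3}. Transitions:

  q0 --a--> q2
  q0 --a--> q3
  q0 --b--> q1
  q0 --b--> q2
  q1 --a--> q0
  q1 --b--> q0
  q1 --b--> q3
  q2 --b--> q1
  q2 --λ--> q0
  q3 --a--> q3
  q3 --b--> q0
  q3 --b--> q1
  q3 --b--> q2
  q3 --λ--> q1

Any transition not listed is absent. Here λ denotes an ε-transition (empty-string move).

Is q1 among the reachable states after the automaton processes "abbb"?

Yes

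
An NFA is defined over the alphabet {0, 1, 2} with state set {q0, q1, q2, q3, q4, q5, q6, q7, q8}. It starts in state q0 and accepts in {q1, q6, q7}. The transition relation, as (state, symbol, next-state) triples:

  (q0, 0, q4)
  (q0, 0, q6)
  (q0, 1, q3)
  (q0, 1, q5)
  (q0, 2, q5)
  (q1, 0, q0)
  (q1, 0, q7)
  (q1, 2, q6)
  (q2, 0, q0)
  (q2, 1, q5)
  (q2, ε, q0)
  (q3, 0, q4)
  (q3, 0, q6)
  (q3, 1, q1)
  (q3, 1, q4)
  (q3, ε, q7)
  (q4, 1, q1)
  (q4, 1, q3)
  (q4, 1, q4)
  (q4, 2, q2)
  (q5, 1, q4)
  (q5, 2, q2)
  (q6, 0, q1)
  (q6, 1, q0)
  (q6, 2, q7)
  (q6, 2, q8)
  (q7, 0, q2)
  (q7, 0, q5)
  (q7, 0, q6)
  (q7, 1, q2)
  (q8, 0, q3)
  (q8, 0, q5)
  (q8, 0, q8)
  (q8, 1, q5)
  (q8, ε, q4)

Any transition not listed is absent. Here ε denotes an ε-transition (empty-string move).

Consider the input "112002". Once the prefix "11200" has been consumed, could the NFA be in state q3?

No

Start in {q0}.
Read '1': {q0} → {q3, q5, q7}.
Read '1': {q3, q5, q7} → {q0, q1, q2, q4}.
Read '2': {q0, q1, q2, q4} → {q0, q2, q5, q6}.
Read '0': {q0, q2, q5, q6} → {q0, q1, q4, q6}.
Read '0': {q0, q1, q4, q6} → {q0, q1, q4, q6, q7}.
State q3 is not in {q0, q1, q4, q6, q7}.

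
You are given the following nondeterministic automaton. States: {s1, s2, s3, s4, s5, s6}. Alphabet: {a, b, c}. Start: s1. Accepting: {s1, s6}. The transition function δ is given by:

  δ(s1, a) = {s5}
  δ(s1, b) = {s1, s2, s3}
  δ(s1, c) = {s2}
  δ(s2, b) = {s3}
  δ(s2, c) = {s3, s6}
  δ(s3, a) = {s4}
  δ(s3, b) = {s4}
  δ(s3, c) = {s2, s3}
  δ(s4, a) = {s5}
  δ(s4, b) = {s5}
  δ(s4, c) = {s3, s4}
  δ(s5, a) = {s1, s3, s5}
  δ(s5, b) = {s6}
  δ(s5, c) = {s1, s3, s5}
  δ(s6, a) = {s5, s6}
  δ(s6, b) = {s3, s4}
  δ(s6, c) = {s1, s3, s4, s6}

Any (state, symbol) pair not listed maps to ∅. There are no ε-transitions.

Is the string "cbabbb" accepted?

No

Start in {s1}.
Read 'c': {s1} → {s2}.
Read 'b': {s2} → {s3}.
Read 'a': {s3} → {s4}.
Read 'b': {s4} → {s5}.
Read 'b': {s5} → {s6}.
Read 'b': {s6} → {s3, s4}.
The final set {s3, s4} contains no accepting state.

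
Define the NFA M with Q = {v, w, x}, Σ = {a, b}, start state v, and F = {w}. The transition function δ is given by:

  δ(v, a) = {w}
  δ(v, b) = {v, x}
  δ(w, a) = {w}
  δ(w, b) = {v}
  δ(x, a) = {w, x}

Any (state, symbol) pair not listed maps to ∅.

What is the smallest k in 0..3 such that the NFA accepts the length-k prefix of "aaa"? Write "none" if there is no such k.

1

Start in {v}.
Read 'a': {v} → {w}.
None of the earlier sets intersect F, but {w} does.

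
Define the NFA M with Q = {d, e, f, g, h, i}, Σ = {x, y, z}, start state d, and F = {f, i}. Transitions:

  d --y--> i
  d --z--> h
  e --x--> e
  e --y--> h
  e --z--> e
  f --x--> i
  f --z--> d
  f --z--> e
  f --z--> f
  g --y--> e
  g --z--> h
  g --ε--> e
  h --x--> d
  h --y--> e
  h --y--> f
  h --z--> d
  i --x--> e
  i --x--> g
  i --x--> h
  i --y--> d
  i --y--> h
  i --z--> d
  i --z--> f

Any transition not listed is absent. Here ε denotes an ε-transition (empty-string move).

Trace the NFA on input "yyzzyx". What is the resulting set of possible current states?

{e, g, h, i}

Start in {d}.
Read 'y': {d} → {i}.
Read 'y': {i} → {d, h}.
Read 'z': {d, h} → {d, h}.
Read 'z': {d, h} → {d, h}.
Read 'y': {d, h} → {e, f, i}.
Read 'x': {e, f, i} → {e, g, h, i}.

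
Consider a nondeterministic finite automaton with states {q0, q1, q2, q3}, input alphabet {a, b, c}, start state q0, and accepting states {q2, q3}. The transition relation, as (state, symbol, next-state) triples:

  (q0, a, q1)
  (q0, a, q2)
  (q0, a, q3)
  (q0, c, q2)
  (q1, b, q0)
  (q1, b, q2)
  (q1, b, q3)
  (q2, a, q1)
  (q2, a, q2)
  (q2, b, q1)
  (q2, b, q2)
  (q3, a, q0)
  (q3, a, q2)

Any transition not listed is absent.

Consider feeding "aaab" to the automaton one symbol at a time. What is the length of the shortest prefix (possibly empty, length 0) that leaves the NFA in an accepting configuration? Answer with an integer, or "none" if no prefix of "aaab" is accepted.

1

Start in {q0}.
Read 'a': {q0} → {q1, q2, q3}.
None of the earlier sets intersect F, but {q1, q2, q3} does.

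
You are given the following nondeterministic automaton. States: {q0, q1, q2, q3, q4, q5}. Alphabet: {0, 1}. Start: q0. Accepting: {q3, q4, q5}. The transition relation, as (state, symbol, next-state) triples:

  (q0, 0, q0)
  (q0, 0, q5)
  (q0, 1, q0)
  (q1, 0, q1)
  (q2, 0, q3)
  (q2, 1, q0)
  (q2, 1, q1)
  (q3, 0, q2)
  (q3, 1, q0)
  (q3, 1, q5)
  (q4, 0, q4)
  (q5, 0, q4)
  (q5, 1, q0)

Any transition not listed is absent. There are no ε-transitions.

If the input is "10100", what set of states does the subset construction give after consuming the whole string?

{q0, q4, q5}

Start in {q0}.
Read '1': q0→{q0}; now {q0}.
Read '0': q0→{q0, q5}; now {q0, q5}.
Read '1': q0→{q0}, q5→{q0}; now {q0}.
Read '0': q0→{q0, q5}; now {q0, q5}.
Read '0': q0→{q0, q5}, q5→{q4}; now {q0, q4, q5}.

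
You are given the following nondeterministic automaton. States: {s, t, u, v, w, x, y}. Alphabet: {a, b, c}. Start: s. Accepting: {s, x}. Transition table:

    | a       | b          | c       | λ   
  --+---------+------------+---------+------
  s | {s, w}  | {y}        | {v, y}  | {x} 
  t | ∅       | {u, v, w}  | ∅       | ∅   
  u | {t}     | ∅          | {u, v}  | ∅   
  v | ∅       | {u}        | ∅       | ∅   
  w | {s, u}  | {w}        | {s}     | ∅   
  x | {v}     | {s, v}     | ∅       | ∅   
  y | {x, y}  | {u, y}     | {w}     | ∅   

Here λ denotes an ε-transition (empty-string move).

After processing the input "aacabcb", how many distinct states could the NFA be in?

6

Start: ε-closure({s}) = {s, x}.
Read 'a': {s, x} → {s, v, w, x}.
Read 'a': {s, v, w, x} → {s, u, v, w, x}.
Read 'c': {s, u, v, w, x} → {s, u, v, x, y}.
Read 'a': {s, u, v, x, y} → {s, t, v, w, x, y}.
Read 'b': {s, t, v, w, x, y} → {s, u, v, w, x, y}.
Read 'c': {s, u, v, w, x, y} → {s, u, v, w, x, y}.
Read 'b': {s, u, v, w, x, y} → {s, u, v, w, x, y}.
That set has 6 states.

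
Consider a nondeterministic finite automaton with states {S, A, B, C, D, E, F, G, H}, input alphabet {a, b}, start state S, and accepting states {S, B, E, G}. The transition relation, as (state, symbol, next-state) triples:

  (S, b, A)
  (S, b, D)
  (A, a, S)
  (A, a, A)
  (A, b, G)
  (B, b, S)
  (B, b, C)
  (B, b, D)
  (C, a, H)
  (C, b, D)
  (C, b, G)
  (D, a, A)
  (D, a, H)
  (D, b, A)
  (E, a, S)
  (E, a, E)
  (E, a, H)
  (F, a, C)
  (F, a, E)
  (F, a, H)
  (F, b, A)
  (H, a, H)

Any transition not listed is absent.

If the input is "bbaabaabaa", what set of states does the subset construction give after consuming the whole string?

{S, A, H}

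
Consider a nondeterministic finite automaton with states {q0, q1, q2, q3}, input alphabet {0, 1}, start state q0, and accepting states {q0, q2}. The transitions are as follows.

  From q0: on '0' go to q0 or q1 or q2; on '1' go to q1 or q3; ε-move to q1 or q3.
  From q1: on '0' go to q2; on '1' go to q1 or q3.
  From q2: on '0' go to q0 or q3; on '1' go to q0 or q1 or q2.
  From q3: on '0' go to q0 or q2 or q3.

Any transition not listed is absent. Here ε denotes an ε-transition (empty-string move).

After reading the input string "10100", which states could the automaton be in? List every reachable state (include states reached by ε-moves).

{q0, q1, q2, q3}

Start: ε-closure({q0}) = {q0, q1, q3}.
Read '1': q0→{q1, q3}, q1→{q1, q3}, q3→∅; now {q1, q3}.
Read '0': q1→{q2}, q3→{q0, q2, q3}; union {q0, q2, q3}; ε-closure = {q0, q1, q2, q3}.
Read '1': q0→{q1, q3}, q1→{q1, q3}, q2→{q0, q1, q2}, q3→∅; now {q0, q1, q2, q3}.
Read '0': q0→{q0, q1, q2}, q1→{q2}, q2→{q0, q3}, q3→{q0, q2, q3}; now {q0, q1, q2, q3}.
Read '0': q0→{q0, q1, q2}, q1→{q2}, q2→{q0, q3}, q3→{q0, q2, q3}; now {q0, q1, q2, q3}.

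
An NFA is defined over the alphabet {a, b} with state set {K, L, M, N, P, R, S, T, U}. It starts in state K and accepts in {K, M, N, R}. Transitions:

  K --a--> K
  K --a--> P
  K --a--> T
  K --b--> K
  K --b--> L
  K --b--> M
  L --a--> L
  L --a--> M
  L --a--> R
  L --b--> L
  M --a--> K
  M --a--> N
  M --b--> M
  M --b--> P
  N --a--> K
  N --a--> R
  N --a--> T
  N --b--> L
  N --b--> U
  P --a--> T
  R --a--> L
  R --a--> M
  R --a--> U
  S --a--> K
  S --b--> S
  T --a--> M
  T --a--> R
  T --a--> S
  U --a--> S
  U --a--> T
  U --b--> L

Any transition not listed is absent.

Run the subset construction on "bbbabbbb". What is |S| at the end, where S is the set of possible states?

4

Start in {K}.
Read 'b': {K} → {K, L, M}.
Read 'b': {K, L, M} → {K, L, M, P}.
Read 'b': {K, L, M, P} → {K, L, M, P}.
Read 'a': {K, L, M, P} → {K, L, M, N, P, R, T}.
Read 'b': {K, L, M, N, P, R, T} → {K, L, M, P, U}.
Read 'b': {K, L, M, P, U} → {K, L, M, P}.
Read 'b': {K, L, M, P} → {K, L, M, P}.
Read 'b': {K, L, M, P} → {K, L, M, P}.
That set has 4 states.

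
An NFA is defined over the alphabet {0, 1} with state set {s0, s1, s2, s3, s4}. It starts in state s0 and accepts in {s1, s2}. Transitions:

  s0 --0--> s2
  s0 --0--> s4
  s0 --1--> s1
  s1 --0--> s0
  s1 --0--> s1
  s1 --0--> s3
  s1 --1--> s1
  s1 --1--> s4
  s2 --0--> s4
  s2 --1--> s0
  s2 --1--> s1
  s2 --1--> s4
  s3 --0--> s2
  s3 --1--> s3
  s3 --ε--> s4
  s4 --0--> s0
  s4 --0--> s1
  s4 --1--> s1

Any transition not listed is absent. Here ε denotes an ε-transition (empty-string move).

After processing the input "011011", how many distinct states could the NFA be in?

Start in {s0}.
Read '0': s0→{s2, s4}; now {s2, s4}.
Read '1': s2→{s0, s1, s4}, s4→{s1}; now {s0, s1, s4}.
Read '1': s0→{s1}, s1→{s1, s4}, s4→{s1}; now {s1, s4}.
Read '0': s1→{s0, s1, s3}, s4→{s0, s1}; union {s0, s1, s3}; ε-closure = {s0, s1, s3, s4}.
Read '1': s0→{s1}, s1→{s1, s4}, s3→{s3}, s4→{s1}; now {s1, s3, s4}.
Read '1': s1→{s1, s4}, s3→{s3}, s4→{s1}; now {s1, s3, s4}.
That set has 3 states.

3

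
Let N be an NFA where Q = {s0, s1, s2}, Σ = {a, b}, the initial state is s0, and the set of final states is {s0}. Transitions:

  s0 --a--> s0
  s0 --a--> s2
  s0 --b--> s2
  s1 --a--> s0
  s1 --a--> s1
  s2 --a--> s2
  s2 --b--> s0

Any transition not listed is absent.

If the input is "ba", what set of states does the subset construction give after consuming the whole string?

Start in {s0}.
Read 'b': s0→{s2}; now {s2}.
Read 'a': s2→{s2}; now {s2}.

{s2}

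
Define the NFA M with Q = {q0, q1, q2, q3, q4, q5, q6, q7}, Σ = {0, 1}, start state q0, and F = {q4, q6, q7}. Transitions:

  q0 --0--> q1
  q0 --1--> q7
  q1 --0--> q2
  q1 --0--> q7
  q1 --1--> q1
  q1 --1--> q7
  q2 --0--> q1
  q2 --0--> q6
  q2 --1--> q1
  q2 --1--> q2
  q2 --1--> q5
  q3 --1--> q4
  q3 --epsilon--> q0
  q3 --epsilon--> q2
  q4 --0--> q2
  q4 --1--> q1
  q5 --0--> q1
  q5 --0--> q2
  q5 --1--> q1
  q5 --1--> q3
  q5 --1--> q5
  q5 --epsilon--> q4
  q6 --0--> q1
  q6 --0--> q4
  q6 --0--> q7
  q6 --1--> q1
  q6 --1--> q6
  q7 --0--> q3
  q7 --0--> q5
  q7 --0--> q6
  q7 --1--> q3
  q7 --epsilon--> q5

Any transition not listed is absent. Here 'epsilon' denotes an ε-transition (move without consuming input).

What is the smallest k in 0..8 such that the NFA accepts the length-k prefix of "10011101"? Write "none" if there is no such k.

1

Start in {q0}.
Read '1': q0→{q7}; union {q7}; ε-closure = {q4, q5, q7}.
None of the earlier sets intersect F, but {q4, q5, q7} does.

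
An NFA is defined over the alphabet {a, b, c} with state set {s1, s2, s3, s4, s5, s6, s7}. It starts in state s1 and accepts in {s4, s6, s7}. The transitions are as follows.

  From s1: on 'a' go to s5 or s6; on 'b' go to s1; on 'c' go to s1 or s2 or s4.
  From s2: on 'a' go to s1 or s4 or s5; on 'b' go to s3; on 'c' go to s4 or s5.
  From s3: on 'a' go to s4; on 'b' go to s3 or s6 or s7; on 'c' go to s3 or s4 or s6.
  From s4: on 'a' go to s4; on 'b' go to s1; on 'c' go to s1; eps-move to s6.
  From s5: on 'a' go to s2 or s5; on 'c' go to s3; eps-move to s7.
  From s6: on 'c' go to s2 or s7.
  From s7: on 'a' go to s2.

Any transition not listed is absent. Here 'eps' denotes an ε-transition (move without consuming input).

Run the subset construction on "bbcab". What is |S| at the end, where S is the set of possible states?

1

Start in {s1}.
Read 'b': {s1} → {s1}.
Read 'b': {s1} → {s1}.
Read 'c': {s1} → {s1, s2, s4, s6}.
Read 'a': {s1, s2, s4, s6} → {s1, s4, s5, s6, s7}.
Read 'b': {s1, s4, s5, s6, s7} → {s1}.
That set has 1 state.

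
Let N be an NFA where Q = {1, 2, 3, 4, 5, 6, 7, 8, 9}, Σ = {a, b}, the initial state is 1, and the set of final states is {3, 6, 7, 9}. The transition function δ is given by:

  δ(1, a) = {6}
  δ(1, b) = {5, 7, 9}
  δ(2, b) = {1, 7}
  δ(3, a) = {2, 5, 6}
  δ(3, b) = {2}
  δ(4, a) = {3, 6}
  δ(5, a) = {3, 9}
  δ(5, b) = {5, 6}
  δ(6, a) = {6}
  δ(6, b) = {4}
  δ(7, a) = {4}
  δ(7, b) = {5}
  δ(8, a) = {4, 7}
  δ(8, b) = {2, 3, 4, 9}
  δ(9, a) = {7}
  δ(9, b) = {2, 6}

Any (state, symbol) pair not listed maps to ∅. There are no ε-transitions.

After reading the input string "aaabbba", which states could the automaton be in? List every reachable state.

∅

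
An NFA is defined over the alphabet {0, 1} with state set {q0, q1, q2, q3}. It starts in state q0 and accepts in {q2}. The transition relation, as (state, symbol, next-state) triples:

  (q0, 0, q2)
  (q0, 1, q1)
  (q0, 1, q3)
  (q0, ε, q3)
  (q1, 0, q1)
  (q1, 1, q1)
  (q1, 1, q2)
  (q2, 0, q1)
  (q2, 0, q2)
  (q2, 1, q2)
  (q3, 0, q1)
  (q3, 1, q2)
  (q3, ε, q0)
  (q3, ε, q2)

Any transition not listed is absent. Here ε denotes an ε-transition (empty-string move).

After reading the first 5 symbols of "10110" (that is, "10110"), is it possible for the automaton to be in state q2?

Yes

Start: ε-closure({q0}) = {q0, q2, q3}.
Read '1': {q0, q2, q3} → {q0, q1, q2, q3}.
Read '0': {q0, q1, q2, q3} → {q1, q2}.
Read '1': {q1, q2} → {q1, q2}.
Read '1': {q1, q2} → {q1, q2}.
Read '0': {q1, q2} → {q1, q2}.
State q2 is in {q1, q2}.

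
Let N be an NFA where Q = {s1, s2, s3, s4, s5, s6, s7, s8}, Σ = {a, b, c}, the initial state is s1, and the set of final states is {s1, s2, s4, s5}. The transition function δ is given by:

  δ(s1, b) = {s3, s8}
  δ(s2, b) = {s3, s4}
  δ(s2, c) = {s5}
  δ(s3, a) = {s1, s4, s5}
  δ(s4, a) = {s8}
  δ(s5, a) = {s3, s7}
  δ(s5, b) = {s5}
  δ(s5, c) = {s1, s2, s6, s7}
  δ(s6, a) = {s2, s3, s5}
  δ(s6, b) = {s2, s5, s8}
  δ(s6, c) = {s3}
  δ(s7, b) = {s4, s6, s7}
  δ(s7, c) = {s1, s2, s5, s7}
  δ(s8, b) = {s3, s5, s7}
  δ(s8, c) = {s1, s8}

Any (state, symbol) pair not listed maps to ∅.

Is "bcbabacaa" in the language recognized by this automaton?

Yes

Start in {s1}.
Read 'b': s1→{s3, s8}; now {s3, s8}.
Read 'c': s3→∅, s8→{s1, s8}; now {s1, s8}.
Read 'b': s1→{s3, s8}, s8→{s3, s5, s7}; now {s3, s5, s7, s8}.
Read 'a': s3→{s1, s4, s5}, s5→{s3, s7}, s7→∅, s8→∅; now {s1, s3, s4, s5, s7}.
Read 'b': s1→{s3, s8}, s3→∅, s4→∅, s5→{s5}, s7→{s4, s6, s7}; now {s3, s4, s5, s6, s7, s8}.
Read 'a': s3→{s1, s4, s5}, s4→{s8}, s5→{s3, s7}, s6→{s2, s3, s5}, s7→∅, s8→∅; now {s1, s2, s3, s4, s5, s7, s8}.
Read 'c': s1→∅, s2→{s5}, s3→∅, s4→∅, s5→{s1, s2, s6, s7}, s7→{s1, s2, s5, s7}, s8→{s1, s8}; now {s1, s2, s5, s6, s7, s8}.
Read 'a': s1→∅, s2→∅, s5→{s3, s7}, s6→{s2, s3, s5}, s7→∅, s8→∅; now {s2, s3, s5, s7}.
Read 'a': s2→∅, s3→{s1, s4, s5}, s5→{s3, s7}, s7→∅; now {s1, s3, s4, s5, s7}.
The final set {s1, s3, s4, s5, s7} contains the accepting states s1, s4, s5.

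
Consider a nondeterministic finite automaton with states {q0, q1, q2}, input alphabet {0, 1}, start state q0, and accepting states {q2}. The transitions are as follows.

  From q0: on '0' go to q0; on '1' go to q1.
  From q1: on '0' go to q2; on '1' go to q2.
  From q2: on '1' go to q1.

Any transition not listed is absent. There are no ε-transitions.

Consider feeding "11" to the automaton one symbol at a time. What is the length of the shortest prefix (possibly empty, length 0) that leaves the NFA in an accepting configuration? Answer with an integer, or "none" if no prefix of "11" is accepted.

2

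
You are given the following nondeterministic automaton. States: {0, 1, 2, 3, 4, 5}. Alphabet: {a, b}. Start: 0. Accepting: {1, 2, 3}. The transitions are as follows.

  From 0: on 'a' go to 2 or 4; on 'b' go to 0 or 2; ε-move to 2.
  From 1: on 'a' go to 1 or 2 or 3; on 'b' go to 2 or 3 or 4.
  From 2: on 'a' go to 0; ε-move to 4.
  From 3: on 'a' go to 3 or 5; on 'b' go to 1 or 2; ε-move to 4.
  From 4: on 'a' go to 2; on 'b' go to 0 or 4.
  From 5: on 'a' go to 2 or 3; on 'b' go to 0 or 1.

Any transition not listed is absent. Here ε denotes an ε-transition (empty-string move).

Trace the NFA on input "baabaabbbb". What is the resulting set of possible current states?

Start: ε-closure({0}) = {0, 2, 4}.
Read 'b': {0, 2, 4} → {0, 2, 4}.
Read 'a': {0, 2, 4} → {0, 2, 4}.
Read 'a': {0, 2, 4} → {0, 2, 4}.
Read 'b': {0, 2, 4} → {0, 2, 4}.
Read 'a': {0, 2, 4} → {0, 2, 4}.
Read 'a': {0, 2, 4} → {0, 2, 4}.
Read 'b': {0, 2, 4} → {0, 2, 4}.
Read 'b': {0, 2, 4} → {0, 2, 4}.
Read 'b': {0, 2, 4} → {0, 2, 4}.
Read 'b': {0, 2, 4} → {0, 2, 4}.

{0, 2, 4}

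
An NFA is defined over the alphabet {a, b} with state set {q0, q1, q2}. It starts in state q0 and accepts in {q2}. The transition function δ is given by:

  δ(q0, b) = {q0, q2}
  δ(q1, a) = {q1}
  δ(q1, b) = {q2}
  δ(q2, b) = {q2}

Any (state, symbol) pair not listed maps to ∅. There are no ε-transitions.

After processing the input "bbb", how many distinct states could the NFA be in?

Start in {q0}.
Read 'b': {q0} → {q0, q2}.
Read 'b': {q0, q2} → {q0, q2}.
Read 'b': {q0, q2} → {q0, q2}.
That set has 2 states.

2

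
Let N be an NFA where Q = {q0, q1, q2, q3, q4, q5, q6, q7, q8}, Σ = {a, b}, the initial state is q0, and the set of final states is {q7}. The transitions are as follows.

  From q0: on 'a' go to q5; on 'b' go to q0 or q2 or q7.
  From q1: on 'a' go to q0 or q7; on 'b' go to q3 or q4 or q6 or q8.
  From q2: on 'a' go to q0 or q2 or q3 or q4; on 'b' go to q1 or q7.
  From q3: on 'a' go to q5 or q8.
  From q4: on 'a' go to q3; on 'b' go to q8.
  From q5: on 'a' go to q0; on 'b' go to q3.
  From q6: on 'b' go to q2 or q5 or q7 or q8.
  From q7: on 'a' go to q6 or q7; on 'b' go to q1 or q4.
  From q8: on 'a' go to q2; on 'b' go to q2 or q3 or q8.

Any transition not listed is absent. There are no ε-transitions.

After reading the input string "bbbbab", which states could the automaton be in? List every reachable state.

Start in {q0}.
Read 'b': {q0} → {q0, q2, q7}.
Read 'b': {q0, q2, q7} → {q0, q1, q2, q4, q7}.
Read 'b': {q0, q1, q2, q4, q7} → {q0, q1, q2, q3, q4, q6, q7, q8}.
Read 'b': {q0, q1, q2, q3, q4, q6, q7, q8} → {q0, q1, q2, q3, q4, q5, q6, q7, q8}.
Read 'a': {q0, q1, q2, q3, q4, q5, q6, q7, q8} → {q0, q2, q3, q4, q5, q6, q7, q8}.
Read 'b': {q0, q2, q3, q4, q5, q6, q7, q8} → {q0, q1, q2, q3, q4, q5, q7, q8}.

{q0, q1, q2, q3, q4, q5, q7, q8}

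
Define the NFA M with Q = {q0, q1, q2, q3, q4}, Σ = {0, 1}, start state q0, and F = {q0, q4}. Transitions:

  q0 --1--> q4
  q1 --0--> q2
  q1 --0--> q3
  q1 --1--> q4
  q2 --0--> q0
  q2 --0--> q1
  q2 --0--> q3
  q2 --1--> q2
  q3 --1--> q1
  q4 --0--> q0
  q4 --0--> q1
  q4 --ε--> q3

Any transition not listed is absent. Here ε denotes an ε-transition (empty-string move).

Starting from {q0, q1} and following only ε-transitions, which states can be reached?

{q0, q1}

Begin with {q0, q1}.
No ε-moves leave this set, so the closure equals the set itself.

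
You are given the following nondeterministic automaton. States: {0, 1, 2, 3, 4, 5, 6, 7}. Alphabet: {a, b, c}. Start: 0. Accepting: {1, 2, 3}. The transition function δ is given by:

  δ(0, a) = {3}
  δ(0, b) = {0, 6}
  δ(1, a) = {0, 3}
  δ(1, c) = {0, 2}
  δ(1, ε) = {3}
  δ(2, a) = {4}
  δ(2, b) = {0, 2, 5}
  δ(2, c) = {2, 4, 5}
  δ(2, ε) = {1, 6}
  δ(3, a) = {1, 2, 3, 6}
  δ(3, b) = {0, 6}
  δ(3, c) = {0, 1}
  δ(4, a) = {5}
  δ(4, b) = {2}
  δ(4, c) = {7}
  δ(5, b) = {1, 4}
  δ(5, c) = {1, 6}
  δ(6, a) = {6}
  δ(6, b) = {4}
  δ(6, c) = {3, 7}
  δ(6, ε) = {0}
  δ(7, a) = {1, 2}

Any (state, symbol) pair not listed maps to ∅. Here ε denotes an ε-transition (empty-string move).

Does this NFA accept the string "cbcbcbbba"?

No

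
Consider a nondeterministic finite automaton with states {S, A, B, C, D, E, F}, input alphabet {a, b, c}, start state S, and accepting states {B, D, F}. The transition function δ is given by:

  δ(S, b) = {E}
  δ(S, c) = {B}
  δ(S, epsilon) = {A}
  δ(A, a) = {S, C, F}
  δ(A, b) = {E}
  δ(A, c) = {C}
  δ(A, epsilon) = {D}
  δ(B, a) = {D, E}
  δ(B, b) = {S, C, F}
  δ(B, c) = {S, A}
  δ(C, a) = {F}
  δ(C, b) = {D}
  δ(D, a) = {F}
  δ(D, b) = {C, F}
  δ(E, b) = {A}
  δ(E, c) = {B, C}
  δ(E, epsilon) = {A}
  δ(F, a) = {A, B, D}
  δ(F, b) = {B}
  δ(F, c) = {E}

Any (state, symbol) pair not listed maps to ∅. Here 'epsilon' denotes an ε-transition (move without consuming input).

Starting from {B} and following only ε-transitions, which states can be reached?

{B}

Begin with {B}.
No ε-moves leave this set, so the closure equals the set itself.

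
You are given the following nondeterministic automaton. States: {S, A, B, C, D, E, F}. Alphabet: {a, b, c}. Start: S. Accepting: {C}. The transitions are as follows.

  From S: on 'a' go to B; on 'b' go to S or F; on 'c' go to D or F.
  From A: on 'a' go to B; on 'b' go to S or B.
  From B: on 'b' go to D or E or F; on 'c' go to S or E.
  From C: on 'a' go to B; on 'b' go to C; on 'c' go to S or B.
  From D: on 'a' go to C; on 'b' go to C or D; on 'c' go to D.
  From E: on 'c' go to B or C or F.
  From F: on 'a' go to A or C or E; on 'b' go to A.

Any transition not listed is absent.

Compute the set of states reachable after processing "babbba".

{A, B, C, E}

Start in {S}.
Read 'b': S→{S, F}; now {S, F}.
Read 'a': S→{B}, F→{A, C, E}; now {A, B, C, E}.
Read 'b': A→{S, B}, B→{D, E, F}, C→{C}, E→∅; now {S, B, C, D, E, F}.
Read 'b': S→{S, F}, B→{D, E, F}, C→{C}, D→{C, D}, E→∅, F→{A}; now {S, A, C, D, E, F}.
Read 'b': S→{S, F}, A→{S, B}, C→{C}, D→{C, D}, E→∅, F→{A}; now {S, A, B, C, D, F}.
Read 'a': S→{B}, A→{B}, B→∅, C→{B}, D→{C}, F→{A, C, E}; now {A, B, C, E}.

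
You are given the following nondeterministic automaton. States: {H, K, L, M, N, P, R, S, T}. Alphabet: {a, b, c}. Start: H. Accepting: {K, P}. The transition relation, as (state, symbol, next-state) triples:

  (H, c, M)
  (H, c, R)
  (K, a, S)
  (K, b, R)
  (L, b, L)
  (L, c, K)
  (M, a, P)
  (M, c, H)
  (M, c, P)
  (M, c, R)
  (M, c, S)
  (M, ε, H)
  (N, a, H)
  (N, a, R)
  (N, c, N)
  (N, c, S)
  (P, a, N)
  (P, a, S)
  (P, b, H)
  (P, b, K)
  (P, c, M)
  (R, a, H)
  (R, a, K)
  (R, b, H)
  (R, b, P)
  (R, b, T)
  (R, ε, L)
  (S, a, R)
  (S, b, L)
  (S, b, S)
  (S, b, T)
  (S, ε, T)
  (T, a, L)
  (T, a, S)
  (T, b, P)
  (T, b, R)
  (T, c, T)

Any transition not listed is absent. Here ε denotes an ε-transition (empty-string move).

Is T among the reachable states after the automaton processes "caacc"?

Yes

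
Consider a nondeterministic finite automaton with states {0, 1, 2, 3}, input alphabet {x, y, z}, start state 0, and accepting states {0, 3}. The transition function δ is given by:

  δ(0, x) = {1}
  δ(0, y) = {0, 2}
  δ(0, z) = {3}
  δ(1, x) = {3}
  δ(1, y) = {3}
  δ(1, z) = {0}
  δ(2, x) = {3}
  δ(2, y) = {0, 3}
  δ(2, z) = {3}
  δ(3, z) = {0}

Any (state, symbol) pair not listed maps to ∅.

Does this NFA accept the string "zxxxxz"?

No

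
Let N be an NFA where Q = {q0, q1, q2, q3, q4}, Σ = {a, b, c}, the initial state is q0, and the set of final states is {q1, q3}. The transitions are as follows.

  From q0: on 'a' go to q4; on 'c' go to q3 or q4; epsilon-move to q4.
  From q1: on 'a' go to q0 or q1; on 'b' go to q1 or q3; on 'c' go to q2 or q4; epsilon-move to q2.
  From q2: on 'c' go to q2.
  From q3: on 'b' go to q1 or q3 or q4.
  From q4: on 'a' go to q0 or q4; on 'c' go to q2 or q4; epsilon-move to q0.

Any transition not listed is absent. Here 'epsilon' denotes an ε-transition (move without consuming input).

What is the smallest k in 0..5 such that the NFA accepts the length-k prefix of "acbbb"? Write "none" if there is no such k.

Start: ε-closure({q0}) = {q0, q4}.
Read 'a': q0→{q4}, q4→{q0, q4}; now {q0, q4}.
Read 'c': q0→{q3, q4}, q4→{q2, q4}; union {q2, q3, q4}; ε-closure = {q0, q2, q3, q4}.
None of the earlier sets intersect F, but {q0, q2, q3, q4} does.

2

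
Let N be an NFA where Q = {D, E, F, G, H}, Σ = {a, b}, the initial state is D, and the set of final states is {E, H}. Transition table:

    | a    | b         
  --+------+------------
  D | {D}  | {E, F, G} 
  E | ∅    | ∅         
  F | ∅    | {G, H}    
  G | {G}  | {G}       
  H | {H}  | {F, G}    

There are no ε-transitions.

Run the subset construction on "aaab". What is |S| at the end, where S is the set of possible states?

Start in {D}.
Read 'a': D→{D}; now {D}.
Read 'a': D→{D}; now {D}.
Read 'a': D→{D}; now {D}.
Read 'b': D→{E, F, G}; now {E, F, G}.
That set has 3 states.

3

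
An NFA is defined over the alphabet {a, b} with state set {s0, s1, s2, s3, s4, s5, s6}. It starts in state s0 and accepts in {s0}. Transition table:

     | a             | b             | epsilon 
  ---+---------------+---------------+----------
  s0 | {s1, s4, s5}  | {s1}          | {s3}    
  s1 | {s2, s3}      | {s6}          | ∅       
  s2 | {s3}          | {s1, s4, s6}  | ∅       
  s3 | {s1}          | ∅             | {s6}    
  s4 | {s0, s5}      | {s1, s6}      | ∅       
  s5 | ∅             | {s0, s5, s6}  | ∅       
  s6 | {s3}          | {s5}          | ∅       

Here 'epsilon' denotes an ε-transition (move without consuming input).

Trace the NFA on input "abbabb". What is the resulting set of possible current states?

{s0, s1, s3, s5, s6}

Start: ε-closure({s0}) = {s0, s3, s6}.
Read 'a': {s0, s3, s6} → {s1, s3, s4, s5, s6}.
Read 'b': {s1, s3, s4, s5, s6} → {s0, s1, s3, s5, s6}.
Read 'b': {s0, s1, s3, s5, s6} → {s0, s1, s3, s5, s6}.
Read 'a': {s0, s1, s3, s5, s6} → {s1, s2, s3, s4, s5, s6}.
Read 'b': {s1, s2, s3, s4, s5, s6} → {s0, s1, s3, s4, s5, s6}.
Read 'b': {s0, s1, s3, s4, s5, s6} → {s0, s1, s3, s5, s6}.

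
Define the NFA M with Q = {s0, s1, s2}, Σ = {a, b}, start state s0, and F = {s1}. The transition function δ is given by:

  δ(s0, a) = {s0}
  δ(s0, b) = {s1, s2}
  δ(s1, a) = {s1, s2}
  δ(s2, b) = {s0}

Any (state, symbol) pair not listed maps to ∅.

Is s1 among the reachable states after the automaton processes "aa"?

Start in {s0}.
Read 'a': s0→{s0}; now {s0}.
Read 'a': s0→{s0}; now {s0}.
State s1 is not in {s0}.

No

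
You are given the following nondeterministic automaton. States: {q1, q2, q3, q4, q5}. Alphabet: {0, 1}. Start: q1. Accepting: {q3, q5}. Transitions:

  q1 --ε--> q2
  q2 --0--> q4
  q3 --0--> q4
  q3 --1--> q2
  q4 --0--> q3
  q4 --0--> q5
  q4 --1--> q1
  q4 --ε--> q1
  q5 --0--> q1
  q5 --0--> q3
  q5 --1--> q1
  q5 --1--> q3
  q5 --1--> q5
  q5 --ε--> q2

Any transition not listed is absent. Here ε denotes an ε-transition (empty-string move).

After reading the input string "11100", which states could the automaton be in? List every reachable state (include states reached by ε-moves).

∅

Start: ε-closure({q1}) = {q1, q2}.
Read '1': q1→∅, q2→∅; now ∅.
The set is empty and remains empty for the remaining 4 symbols.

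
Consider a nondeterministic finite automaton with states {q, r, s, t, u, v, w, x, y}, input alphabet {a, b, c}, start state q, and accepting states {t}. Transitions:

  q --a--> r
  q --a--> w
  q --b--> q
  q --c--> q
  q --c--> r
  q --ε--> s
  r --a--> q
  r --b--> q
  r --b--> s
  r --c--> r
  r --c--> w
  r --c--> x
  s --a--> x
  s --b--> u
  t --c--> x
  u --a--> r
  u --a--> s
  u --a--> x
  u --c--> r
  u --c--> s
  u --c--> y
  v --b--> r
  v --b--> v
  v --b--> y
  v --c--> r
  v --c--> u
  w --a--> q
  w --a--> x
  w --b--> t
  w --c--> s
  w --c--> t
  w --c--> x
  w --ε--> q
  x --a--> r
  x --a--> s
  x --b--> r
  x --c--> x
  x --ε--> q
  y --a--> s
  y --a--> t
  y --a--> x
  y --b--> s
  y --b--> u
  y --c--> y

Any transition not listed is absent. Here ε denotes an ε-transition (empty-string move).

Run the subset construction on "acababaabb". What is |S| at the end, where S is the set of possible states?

3

Start: ε-closure({q}) = {q, s}.
Read 'a': q→{r, w}, s→{x}; union {r, w, x}; ε-closure = {q, r, s, w, x}.
Read 'c': q→{q, r}, r→{r, w, x}, s→∅, w→{s, t, x}, x→{x}; now {q, r, s, t, w, x}.
Read 'a': q→{r, w}, r→{q}, s→{x}, t→∅, w→{q, x}, x→{r, s}; now {q, r, s, w, x}.
Read 'b': q→{q}, r→{q, s}, s→{u}, w→{t}, x→{r}; now {q, r, s, t, u}.
Read 'a': q→{r, w}, r→{q}, s→{x}, t→∅, u→{r, s, x}; now {q, r, s, w, x}.
Read 'b': q→{q}, r→{q, s}, s→{u}, w→{t}, x→{r}; now {q, r, s, t, u}.
Read 'a': q→{r, w}, r→{q}, s→{x}, t→∅, u→{r, s, x}; now {q, r, s, w, x}.
Read 'a': q→{r, w}, r→{q}, s→{x}, w→{q, x}, x→{r, s}; now {q, r, s, w, x}.
Read 'b': q→{q}, r→{q, s}, s→{u}, w→{t}, x→{r}; now {q, r, s, t, u}.
Read 'b': q→{q}, r→{q, s}, s→{u}, t→∅, u→∅; now {q, s, u}.
That set has 3 states.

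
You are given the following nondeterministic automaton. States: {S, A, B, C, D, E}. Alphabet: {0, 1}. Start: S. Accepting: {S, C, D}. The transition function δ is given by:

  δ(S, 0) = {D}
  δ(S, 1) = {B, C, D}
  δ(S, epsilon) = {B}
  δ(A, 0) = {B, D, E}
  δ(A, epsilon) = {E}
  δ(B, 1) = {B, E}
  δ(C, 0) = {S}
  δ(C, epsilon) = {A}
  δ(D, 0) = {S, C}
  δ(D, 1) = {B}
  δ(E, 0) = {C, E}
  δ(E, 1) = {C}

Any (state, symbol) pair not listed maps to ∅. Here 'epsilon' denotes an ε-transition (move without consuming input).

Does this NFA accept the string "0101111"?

Start: ε-closure({S}) = {S, B}.
Read '0': {S, B} → {D}.
Read '1': {D} → {B}.
Read '0': {B} → ∅.
The set is empty and remains empty for the remaining 4 symbols.
The final set ∅ contains no accepting state.

No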